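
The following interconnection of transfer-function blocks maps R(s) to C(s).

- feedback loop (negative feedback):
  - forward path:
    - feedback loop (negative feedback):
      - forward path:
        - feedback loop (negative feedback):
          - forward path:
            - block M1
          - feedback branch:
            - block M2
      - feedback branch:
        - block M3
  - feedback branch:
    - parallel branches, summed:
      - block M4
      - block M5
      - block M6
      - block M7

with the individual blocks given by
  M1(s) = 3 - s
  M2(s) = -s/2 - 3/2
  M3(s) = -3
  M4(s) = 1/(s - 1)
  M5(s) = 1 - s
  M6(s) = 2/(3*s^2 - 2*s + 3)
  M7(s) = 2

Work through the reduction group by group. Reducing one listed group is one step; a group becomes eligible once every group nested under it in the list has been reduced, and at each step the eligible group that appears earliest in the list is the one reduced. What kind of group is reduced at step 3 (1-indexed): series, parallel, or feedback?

Step 1. close the feedback loop around M1, M2
Step 2. collapse the loop ([M1/(1+M1*M2)] forward, M3 return)
Step 3. add M4, M5, M6, M7 (parallel)
Step 4. reduce the feedback loop with forward [[M1/(1+M1*M2)]/(1+[M1/(1+M1*M2)]*M3)] and return (M4+M5+M6+M7)
So the answer for step 3 is parallel.

Therefore the answer is parallel.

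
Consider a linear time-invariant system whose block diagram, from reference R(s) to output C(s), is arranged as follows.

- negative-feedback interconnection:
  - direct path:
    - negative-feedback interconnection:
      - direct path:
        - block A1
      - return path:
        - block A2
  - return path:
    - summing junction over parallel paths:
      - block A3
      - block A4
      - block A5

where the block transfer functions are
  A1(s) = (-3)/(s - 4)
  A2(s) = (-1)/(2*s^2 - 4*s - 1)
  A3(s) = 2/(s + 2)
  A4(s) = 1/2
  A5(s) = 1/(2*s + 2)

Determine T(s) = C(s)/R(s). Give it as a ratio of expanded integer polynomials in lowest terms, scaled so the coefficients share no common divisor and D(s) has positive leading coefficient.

Step 1: apply the feedback formula to A1, A2: (-6*s^2 + 12*s + 3)/(2*s^3 - 12*s^2 + 15*s + 7)
Step 2: sum the parallel branches A3, A4, A5: (s^2 + 8*s + 8)/(2*s^2 + 6*s + 4)
Step 3: apply the feedback formula to [A1/(1+A1*A2)], (A3+A4+A5): this yields T(s), and no further normalization is needed

Final answer: (-12*s^4 - 12*s^3 + 54*s^2 + 66*s + 12)/(4*s^5 - 18*s^4 - 70*s^3 + 107*s^2 + 222*s + 52)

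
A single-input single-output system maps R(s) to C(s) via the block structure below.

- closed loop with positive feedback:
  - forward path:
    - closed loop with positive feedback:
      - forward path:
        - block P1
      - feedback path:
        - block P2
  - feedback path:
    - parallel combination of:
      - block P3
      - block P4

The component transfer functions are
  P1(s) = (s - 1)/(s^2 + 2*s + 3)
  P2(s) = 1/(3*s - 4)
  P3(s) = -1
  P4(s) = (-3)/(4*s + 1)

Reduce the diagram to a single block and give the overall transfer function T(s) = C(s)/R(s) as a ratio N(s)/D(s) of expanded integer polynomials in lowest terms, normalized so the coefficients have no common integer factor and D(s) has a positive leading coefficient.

Step 1 - feedback reduction of P1, P2 gives (3*s^2 - 7*s + 4)/(3*s^3 + 2*s^2 - 11)
Step 2 - sum the parallel branches P3, P4 gives (-4*s - 4)/(4*s + 1)
Step 3 - reduce the feedback loop with forward [P1/(1-P1*P2)] and return (P3+P4): this yields T(s), and no further normalization is needed

Hence the answer: (12*s^3 - 25*s^2 + 9*s + 4)/(12*s^4 + 23*s^3 - 14*s^2 - 56*s + 5)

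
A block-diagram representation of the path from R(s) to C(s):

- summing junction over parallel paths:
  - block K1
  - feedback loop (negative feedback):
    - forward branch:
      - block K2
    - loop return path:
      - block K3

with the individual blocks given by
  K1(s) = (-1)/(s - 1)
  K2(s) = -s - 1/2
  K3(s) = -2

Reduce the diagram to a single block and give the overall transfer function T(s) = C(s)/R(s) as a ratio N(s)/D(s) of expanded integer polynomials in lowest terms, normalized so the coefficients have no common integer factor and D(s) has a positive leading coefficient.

(1) close the feedback loop around K2, K3, giving (-2*s - 1)/(4*s + 4)
(2) add K1, [K2/(1+K2*K3)] (parallel): this yields T(s), and no further normalization is needed

Therefore the answer is (-2*s^2 - 3*s - 3)/(4*s^2 - 4).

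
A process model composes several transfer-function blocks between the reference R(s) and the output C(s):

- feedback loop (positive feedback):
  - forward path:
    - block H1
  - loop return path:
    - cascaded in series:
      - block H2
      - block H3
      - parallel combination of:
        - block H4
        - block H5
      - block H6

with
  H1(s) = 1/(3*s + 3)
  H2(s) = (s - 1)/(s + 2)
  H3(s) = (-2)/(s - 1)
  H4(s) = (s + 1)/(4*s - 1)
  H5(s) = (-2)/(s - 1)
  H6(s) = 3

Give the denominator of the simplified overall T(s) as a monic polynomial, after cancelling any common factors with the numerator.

Step 1 - combine H4, H5 in parallel, giving (s^2 - 8*s + 1)/(4*s^2 - 5*s + 1)
Step 2 - reduce the series chain H2, H3, (H4+H5), H6, giving (-6*s^2 + 48*s - 6)/(4*s^3 + 3*s^2 - 9*s + 2)
Step 3 - apply the feedback formula to H1, (H2*H3*(H4+H5)*H6), giving (4*s^3 + 3*s^2 - 9*s + 2)/(12*s^4 + 21*s^3 - 12*s^2 - 69*s + 12)
T(s) is the step-3 result (common factors already cancelled). Leading coefficient of the denominator: 12. Divide through by 12 for the monic polynomial.

Hence the answer: s^4 + 7*s^3/4 - s^2 - 23*s/4 + 1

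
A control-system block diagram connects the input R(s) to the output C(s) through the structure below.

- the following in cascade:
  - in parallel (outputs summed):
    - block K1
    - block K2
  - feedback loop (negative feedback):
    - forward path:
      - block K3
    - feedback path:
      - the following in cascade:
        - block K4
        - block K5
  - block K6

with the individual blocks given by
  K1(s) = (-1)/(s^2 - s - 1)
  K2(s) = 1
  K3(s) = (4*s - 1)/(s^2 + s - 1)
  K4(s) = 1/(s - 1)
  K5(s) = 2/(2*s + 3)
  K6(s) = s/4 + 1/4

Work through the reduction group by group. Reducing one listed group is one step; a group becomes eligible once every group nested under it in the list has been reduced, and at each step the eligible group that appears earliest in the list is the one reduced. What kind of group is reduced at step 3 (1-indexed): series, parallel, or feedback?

Step 1. add K1, K2 (parallel)
Step 2. multiply K4, K5 (series)
Step 3. reduce the feedback loop with forward K3 and return (K4*K5)
Step 4. combine (K1+K2), [K3/(1+K3*(K4*K5))], K6 in series
Step 3: feedback.

Final answer: feedback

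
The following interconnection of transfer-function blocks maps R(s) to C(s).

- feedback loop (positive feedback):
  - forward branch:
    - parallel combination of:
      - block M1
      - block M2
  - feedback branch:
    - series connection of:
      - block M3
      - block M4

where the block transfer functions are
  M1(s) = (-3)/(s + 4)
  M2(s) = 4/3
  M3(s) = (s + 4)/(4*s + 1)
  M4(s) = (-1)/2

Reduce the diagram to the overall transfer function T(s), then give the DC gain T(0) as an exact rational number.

(1) add M1, M2 (parallel); result (4*s + 7)/(3*s + 12)
(2) cascade M3, M4; result (-s - 4)/(8*s + 2)
(3) feedback reduction of (M1+M2), (M3*M4); result (32*s^2 + 64*s + 14)/(28*s^2 + 125*s + 52)
The step-3 result is T(s). Setting s = 0: T(0) = 14/52 = 7/26.

Answer: 7/26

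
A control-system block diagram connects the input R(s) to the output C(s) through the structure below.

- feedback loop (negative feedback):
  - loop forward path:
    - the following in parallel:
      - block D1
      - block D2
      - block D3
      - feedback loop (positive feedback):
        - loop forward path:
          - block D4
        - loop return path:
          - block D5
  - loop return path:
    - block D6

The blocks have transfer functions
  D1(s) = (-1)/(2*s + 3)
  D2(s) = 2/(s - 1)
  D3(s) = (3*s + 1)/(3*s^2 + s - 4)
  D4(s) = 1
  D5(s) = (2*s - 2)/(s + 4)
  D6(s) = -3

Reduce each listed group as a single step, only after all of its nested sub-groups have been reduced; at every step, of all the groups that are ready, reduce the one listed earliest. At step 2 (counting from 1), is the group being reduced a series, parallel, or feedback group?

1. collapse the loop (D4 forward, D5 return)
2. sum the parallel branches D1, D2, D3, [D4/(1-D4*D5)]
3. collapse the loop ((D1+D2+D3+[D4/(1-D4*D5)]) forward, D6 return)
So the answer for step 2 is parallel.

Answer: parallel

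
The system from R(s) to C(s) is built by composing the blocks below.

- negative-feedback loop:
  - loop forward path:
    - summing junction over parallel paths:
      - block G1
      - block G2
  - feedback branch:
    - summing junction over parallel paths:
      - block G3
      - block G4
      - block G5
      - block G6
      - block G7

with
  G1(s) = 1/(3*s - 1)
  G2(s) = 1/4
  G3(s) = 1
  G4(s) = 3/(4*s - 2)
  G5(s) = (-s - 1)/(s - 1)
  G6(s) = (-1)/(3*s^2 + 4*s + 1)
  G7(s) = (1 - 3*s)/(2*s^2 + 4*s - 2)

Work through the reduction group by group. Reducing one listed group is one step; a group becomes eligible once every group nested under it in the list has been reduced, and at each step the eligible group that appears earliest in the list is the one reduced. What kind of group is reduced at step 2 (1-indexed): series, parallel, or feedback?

Step 1 - combine G1, G2 in parallel
Step 2 - reduce the parallel group G3, G4, G5, G6, G7
Step 3 - apply the feedback formula to (G1+G2), (G3+G4+G5+G6+G7)
Step 2 collapses a parallel group.

Answer: parallel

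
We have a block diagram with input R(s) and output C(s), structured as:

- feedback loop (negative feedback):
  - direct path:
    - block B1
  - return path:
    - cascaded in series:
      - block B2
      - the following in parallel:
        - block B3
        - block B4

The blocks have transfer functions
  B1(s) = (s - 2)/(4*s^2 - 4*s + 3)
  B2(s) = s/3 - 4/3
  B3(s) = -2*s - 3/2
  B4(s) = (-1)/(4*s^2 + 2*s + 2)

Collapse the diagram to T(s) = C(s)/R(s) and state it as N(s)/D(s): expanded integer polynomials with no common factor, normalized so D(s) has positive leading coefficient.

Step 1. add B3, B4 (parallel): (-8*s^3 - 10*s^2 - 7*s - 4)/(4*s^2 + 2*s + 2)
Step 2. cascade B2, (B3+B4): (-8*s^4 + 22*s^3 + 33*s^2 + 24*s + 16)/(12*s^2 + 6*s + 6)
Step 3. collapse the loop (B1 forward, (B2*(B3+B4)) return), giving the overall T(s)

Answer: (-12*s^3 + 18*s^2 + 6*s + 12)/(8*s^5 - 86*s^4 + 35*s^3 + 6*s^2 + 38*s + 14)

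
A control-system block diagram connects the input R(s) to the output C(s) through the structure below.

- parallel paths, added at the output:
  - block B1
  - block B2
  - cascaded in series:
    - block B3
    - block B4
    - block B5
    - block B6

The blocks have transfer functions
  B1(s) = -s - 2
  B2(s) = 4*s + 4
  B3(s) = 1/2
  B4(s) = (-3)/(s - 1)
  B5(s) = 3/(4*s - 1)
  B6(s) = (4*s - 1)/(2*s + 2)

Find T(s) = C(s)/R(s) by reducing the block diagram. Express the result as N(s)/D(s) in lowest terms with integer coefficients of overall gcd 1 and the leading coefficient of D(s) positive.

The answer is (12*s^3 + 8*s^2 - 12*s - 17)/(4*s^2 - 4).

Reasoning:
1. series reduction of B3, B4, B5, B6: (-9)/(4*s^2 - 4)
2. add B1, B2, (B3*B4*B5*B6) (parallel); the result is T(s) itself (integer coefficients, no common factor, positive leading denominator coefficient)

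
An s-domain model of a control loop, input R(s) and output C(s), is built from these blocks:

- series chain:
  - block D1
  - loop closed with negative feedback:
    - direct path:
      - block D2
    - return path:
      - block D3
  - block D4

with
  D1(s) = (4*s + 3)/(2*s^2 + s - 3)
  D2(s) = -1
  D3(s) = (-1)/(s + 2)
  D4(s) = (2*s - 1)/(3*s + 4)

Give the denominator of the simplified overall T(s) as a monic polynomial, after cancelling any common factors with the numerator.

Step 1. close the feedback loop around D2, D3 = (-s - 2)/(s + 3)
Step 2. multiply D1, [D2/(1+D2*D3)], D4 (series) = (-8*s^3 - 18*s^2 - s + 6)/(6*s^4 + 29*s^3 + 28*s^2 - 27*s - 36)
T(s) is the step-2 result (common factors already cancelled). Leading coefficient of the denominator: 6. Divide through by 6 for the monic polynomial.

Final answer: s^4 + 29*s^3/6 + 14*s^2/3 - 9*s/2 - 6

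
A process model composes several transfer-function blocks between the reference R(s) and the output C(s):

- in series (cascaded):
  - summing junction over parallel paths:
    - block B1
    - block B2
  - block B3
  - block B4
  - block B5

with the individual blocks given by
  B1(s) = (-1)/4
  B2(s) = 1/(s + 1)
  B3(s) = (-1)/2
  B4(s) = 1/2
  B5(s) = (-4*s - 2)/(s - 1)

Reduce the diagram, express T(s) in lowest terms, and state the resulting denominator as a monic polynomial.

Answer: s^2 - 1

Working:
1. parallel reduction of B1, B2 -> (3 - s)/(4*s + 4)
2. cascade (B1+B2), B3, B4, B5 -> (-2*s^2 + 5*s + 3)/(8*s^2 - 8)
The result of step 2 is T(s) in lowest terms. Its denominator has leading coefficient 8; dividing the denominator through by 8 makes it monic.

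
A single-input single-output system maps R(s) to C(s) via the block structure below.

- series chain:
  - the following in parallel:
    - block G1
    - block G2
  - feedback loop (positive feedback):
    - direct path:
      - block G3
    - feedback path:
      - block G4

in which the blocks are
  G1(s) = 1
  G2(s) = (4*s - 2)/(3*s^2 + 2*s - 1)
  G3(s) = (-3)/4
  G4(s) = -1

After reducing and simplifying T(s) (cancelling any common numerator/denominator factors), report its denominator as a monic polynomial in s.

First reduce the diagram to T(s).

Step 1. parallel reduction of G1, G2 gives (3*s^2 + 6*s - 3)/(3*s^2 + 2*s - 1)
Step 2. reduce the feedback loop with forward G3 and return G4 gives -3
Step 3. reduce the series chain (G1+G2), [G3/(1-G3*G4)] gives (-9*s^2 - 18*s + 9)/(3*s^2 + 2*s - 1)
T(s) is the step-3 result (common factors already cancelled). Leading coefficient of the denominator: 3. Divide through by 3 for the monic polynomial.

Answer: s^2 + 2*s/3 - 1/3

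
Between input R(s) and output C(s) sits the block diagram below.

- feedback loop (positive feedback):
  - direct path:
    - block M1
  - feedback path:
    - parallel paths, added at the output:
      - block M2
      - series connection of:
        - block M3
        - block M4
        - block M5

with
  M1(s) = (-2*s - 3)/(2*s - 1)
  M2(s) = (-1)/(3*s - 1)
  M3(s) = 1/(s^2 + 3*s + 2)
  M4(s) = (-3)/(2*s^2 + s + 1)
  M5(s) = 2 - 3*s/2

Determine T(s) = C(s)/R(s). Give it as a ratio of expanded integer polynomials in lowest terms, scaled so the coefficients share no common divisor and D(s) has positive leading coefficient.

Reducing step by step:

Step 1. multiply M3, M4, M5 (series), giving (9*s - 12)/(4*s^4 + 14*s^3 + 16*s^2 + 10*s + 4)
Step 2. parallel reduction of M2, (M3*M4*M5), giving (-4*s^4 - 14*s^3 + 11*s^2 - 55*s + 8)/(12*s^5 + 38*s^4 + 34*s^3 + 14*s^2 + 2*s - 4)
Step 3. close the feedback loop around M1, (M2+(M3*M4*M5)); the result is T(s) itself (integer coefficients, no common factor, positive leading denominator coefficient)

Answer: (-24*s^6 - 112*s^5 - 182*s^4 - 130*s^3 - 46*s^2 + 2*s + 12)/(24*s^6 + 56*s^5 - 10*s^4 - 26*s^3 - 87*s^2 - 159*s + 28)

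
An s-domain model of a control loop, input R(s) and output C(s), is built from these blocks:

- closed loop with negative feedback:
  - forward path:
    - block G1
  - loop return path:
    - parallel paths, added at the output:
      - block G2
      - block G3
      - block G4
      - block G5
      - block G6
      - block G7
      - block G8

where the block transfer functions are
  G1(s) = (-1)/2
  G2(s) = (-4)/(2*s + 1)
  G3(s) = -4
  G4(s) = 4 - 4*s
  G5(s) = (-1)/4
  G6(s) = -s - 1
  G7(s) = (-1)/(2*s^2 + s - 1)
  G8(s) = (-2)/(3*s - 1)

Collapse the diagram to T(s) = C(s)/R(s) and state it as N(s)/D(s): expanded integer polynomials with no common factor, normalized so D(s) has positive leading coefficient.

[1] parallel reduction of G2, G3, G4, G5, G6, G7, G8; result (-240*s^5 - 220*s^4 - 28*s^3 + 3*s^2 + 58*s - 9)/(48*s^4 + 32*s^3 - 28*s^2 - 8*s + 4)
[2] apply the feedback formula to G1, (G2+G3+G4+G5+G6+G7+G8): this yields T(s), and no further normalization is needed

Final answer: (-48*s^4 - 32*s^3 + 28*s^2 + 8*s - 4)/(240*s^5 + 316*s^4 + 92*s^3 - 59*s^2 - 74*s + 17)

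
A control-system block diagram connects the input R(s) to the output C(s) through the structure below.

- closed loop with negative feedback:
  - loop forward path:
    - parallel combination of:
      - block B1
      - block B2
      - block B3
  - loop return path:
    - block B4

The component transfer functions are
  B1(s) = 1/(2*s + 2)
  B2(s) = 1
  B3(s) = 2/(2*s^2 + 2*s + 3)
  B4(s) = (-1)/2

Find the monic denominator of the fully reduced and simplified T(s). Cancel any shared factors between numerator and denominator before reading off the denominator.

Answer: s^3 + 3*s^2/2 + s - 1/4

Working:
Step 1: parallel reduction of B1, B2, B3; result (4*s^3 + 10*s^2 + 16*s + 13)/(4*s^3 + 8*s^2 + 10*s + 6)
Step 2: collapse the loop ((B1+B2+B3) forward, B4 return); result (8*s^3 + 20*s^2 + 32*s + 26)/(4*s^3 + 6*s^2 + 4*s - 1)
No further cancellation is possible in the step-2 result, so that is T(s). Its denominator becomes monic after dividing by the leading coefficient 4.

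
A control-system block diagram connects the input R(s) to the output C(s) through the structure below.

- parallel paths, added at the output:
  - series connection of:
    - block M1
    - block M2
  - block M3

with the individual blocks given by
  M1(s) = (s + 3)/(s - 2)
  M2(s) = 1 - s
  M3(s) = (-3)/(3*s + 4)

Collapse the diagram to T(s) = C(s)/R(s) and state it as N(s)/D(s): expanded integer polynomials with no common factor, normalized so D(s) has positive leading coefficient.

Reducing step by step:

(1) multiply M1, M2 (series) gives (-s^2 - 2*s + 3)/(s - 2)
(2) reduce the parallel group (M1*M2), M3, giving the overall T(s)

Answer: (-3*s^3 - 10*s^2 - 2*s + 18)/(3*s^2 - 2*s - 8)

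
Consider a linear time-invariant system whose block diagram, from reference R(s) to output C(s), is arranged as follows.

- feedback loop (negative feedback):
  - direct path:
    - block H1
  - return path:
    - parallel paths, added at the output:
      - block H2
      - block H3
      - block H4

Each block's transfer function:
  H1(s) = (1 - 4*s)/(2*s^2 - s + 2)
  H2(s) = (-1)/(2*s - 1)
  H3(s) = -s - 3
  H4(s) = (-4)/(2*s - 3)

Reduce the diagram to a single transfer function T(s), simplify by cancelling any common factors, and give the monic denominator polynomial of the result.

Step 1 - sum the parallel branches H2, H3, H4: (-4*s^3 - 4*s^2 + 11*s - 2)/(4*s^2 - 8*s + 3)
Step 2 - close the feedback loop around H1, (H2+H3+H4): (-16*s^3 + 36*s^2 - 20*s + 3)/(24*s^4 - 8*s^3 - 26*s^2 + 4)
Step 2 gives the fully reduced T(s), with no common factor left to cancel. The denominator's leading coefficient is 24, so divide each of its coefficients by 24 to get the monic form.

Final answer: s^4 - s^3/3 - 13*s^2/12 + 1/6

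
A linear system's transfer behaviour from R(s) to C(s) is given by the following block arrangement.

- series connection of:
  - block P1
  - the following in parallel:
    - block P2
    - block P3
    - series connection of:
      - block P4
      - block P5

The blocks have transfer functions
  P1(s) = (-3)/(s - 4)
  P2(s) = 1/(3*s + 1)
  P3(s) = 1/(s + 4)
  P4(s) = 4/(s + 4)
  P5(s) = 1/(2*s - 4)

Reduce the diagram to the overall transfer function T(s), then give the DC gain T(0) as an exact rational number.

Reducing step by step:

Step 1 - reduce the series chain P4, P5 gives 2/(s^2 + 2*s - 8)
Step 2 - add P2, P3, (P4*P5) (parallel) gives (4*s^2 + 3*s - 8)/(3*s^3 + 7*s^2 - 22*s - 8)
Step 3 - cascade P1, (P2+P3+(P4*P5)) gives (-12*s^2 - 9*s + 24)/(3*s^4 - 5*s^3 - 50*s^2 + 80*s + 32)
The step-3 result is T(s). Setting s = 0: T(0) = 24/32 = 3/4.

Answer: 3/4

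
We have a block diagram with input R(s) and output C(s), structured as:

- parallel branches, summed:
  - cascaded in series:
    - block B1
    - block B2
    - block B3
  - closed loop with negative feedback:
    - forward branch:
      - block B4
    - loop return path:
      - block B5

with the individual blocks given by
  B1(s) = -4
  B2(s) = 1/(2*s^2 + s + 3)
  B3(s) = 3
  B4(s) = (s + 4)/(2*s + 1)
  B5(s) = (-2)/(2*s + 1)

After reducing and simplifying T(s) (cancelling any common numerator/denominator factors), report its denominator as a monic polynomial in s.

[1] series reduction of B1, B2, B3: (-12)/(2*s^2 + s + 3)
[2] reduce the feedback loop with forward B4 and return B5: (2*s^2 + 9*s + 4)/(4*s^2 + 2*s - 7)
[3] add (B1*B2*B3), [B4/(1+B4*B5)] (parallel): (4*s^4 + 20*s^3 - 25*s^2 + 7*s + 96)/(8*s^4 + 8*s^3 - s - 21)
T(s) is the step-3 result (common factors already cancelled). Leading coefficient of the denominator: 8. Divide through by 8 for the monic polynomial.

Hence the answer: s^4 + s^3 - s/8 - 21/8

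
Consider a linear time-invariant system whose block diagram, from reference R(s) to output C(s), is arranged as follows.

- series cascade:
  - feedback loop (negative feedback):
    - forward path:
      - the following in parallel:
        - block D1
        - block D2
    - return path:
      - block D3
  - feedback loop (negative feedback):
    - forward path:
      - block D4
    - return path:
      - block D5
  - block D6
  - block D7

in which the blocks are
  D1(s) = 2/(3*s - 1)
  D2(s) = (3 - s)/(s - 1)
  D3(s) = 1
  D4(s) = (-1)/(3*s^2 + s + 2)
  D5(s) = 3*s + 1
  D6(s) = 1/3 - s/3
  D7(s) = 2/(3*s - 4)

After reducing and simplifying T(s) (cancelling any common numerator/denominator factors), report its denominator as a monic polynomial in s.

Answer: s^4 - 5*s^3/2 + 20*s^2/9 - 19*s/18 + 2/9

Working:
Step 1 - parallel reduction of D1, D2; result (-3*s^2 + 12*s - 5)/(3*s^2 - 4*s + 1)
Step 2 - feedback reduction of (D1+D2), D3; result (-3*s^2 + 12*s - 5)/(8*s - 4)
Step 3 - feedback reduction of D4, D5; result (-1)/(3*s^2 - 2*s + 1)
Step 4 - combine [(D1+D2)/(1+(D1+D2)*D3)], [D4/(1+D4*D5)], D6, D7 in series; result (-3*s^3 + 15*s^2 - 17*s + 5)/(108*s^4 - 270*s^3 + 240*s^2 - 114*s + 24)
T(s) is the step-4 result (common factors already cancelled). Leading coefficient of the denominator: 108. Divide through by 108 for the monic polynomial.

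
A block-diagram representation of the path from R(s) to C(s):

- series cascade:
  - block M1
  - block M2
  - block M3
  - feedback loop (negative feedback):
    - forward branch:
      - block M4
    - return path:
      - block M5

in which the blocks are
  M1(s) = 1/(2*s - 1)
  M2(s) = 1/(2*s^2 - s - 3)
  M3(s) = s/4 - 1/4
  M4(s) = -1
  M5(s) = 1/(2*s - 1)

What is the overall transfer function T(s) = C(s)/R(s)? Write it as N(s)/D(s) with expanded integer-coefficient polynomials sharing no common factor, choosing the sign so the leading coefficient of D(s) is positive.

1. feedback reduction of M4, M5; result (1 - 2*s)/(2*s - 2)
2. series reduction of M1, M2, M3, [M4/(1+M4*M5)]: this yields T(s), and no further normalization is needed

Final answer: (-1)/(16*s^2 - 8*s - 24)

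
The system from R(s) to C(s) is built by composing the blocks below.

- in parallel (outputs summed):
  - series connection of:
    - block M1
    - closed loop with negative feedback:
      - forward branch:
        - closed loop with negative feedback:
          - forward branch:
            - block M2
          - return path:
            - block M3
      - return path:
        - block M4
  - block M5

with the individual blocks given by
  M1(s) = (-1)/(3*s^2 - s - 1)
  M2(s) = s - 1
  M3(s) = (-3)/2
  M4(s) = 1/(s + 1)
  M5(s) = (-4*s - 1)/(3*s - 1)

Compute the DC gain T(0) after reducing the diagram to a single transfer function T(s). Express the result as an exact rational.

(1) collapse the loop (M2 forward, M3 return), giving (2 - 2*s)/(3*s - 5)
(2) close the feedback loop around [M2/(1+M2*M3)], M4, giving (2 - 2*s^2)/(3*s^2 - 4*s - 3)
(3) cascade M1, [[M2/(1+M2*M3)]/(1+[M2/(1+M2*M3)]*M4)], giving (2*s^2 - 2)/(9*s^4 - 15*s^3 - 8*s^2 + 7*s + 3)
(4) parallel reduction of (M1*[[M2/(1+M2*M3)]/(1+[M2/(1+M2*M3)]*M4)]), M5, giving (-36*s^5 + 51*s^4 + 53*s^3 - 22*s^2 - 25*s - 1)/(27*s^5 - 54*s^4 - 9*s^3 + 29*s^2 + 2*s - 3)
Step 4 gives the overall T(s). Then T(0) = -1/(-3) = 1/3.

Final answer: 1/3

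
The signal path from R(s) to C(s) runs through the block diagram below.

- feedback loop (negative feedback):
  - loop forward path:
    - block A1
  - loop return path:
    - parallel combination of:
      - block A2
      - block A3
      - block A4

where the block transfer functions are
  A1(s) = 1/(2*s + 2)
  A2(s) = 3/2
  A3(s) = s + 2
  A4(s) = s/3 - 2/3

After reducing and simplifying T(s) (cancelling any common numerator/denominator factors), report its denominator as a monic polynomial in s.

First reduce the diagram to T(s).

[1] add A2, A3, A4 (parallel) = 4*s/3 + 17/6
[2] collapse the loop (A1 forward, (A2+A3+A4) return) = 6/(20*s + 29)
That last expression is T(s), already simplified. Scaling its denominator by 1/20 (the reciprocal of the leading coefficient) yields the monic denominator.

Answer: s + 29/20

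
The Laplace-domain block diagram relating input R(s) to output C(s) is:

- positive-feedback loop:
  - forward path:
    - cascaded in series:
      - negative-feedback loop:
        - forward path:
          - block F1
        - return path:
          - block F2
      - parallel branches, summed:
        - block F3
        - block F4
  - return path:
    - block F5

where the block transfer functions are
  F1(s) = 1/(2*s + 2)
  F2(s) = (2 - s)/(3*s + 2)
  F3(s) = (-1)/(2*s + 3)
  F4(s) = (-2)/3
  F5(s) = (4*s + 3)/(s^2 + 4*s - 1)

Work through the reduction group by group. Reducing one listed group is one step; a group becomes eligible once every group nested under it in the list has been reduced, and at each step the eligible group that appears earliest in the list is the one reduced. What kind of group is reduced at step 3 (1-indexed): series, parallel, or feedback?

(1) apply the feedback formula to F1, F2
(2) reduce the parallel group F3, F4
(3) multiply [F1/(1+F1*F2)], (F3+F4) (series)
(4) reduce the feedback loop with forward ([F1/(1+F1*F2)]*(F3+F4)) and return F5
At step 3 the group reduced is series.

Final answer: series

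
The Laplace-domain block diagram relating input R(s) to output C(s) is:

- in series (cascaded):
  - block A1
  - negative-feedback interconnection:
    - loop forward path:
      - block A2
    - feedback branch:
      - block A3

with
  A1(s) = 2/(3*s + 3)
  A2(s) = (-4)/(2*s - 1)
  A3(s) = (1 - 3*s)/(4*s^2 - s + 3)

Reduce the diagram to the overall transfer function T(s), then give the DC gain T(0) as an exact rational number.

First reduce the diagram to T(s).

Step 1 - close the feedback loop around A2, A3, giving (-16*s^2 + 4*s - 12)/(8*s^3 - 6*s^2 + 19*s - 7)
Step 2 - series reduction of A1, [A2/(1+A2*A3)], giving (-32*s^2 + 8*s - 24)/(24*s^4 + 6*s^3 + 39*s^2 + 36*s - 21)
Step 2 gives the overall T(s). Then T(0) = -24/(-21) = 8/7.

Answer: 8/7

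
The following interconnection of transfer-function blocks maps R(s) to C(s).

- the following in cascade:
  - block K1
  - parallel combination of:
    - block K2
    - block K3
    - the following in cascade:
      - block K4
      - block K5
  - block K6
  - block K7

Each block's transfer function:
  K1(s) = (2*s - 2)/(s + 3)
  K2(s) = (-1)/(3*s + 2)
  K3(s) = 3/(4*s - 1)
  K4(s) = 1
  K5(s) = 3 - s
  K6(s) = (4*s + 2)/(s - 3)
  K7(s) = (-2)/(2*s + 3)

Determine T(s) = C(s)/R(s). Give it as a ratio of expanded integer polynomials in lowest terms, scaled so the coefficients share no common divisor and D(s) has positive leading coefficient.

The answer is (192*s^5 - 592*s^4 - 200*s^3 + 408*s^2 + 184*s + 8)/(24*s^5 + 46*s^4 - 205*s^3 - 420*s^2 - 99*s + 54).

Reasoning:
Step 1 - cascade K4, K5 = 3 - s
Step 2 - parallel reduction of K2, K3, (K4*K5) = (-12*s^3 + 31*s^2 + 22*s + 1)/(12*s^2 + 5*s - 2)
Step 3 - series reduction of K1, (K2+K3+(K4*K5)), K6, K7 - this is the overall T(s), already in the required normalized form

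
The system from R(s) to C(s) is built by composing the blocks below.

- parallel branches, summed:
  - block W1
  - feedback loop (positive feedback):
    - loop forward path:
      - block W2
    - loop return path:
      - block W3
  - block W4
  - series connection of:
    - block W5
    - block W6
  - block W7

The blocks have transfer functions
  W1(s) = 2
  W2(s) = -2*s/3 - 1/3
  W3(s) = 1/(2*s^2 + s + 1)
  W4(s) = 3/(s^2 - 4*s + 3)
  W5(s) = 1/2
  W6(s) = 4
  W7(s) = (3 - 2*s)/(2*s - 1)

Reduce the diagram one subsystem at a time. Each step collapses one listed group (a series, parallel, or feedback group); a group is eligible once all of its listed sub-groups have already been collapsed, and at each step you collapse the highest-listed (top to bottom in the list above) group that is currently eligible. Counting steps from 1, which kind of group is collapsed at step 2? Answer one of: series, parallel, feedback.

Step 1 - close the feedback loop around W2, W3
Step 2 - reduce the series chain W5, W6
Step 3 - add W1, [W2/(1-W2*W3)], W4, (W5*W6), W7 (parallel)
Step 2: series.

Answer: series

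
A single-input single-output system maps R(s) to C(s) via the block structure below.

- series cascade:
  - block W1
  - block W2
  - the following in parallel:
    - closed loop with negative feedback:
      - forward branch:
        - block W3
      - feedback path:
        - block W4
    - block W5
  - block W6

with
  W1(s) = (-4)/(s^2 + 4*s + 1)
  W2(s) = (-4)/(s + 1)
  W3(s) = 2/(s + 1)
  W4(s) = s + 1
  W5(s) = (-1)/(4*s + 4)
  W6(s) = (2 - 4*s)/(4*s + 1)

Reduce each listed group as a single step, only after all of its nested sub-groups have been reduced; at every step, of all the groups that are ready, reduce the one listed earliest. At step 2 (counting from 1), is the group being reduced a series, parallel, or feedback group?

1. reduce the feedback loop with forward W3 and return W4
2. add [W3/(1+W3*W4)], W5 (parallel)
3. series reduction of W1, W2, ([W3/(1+W3*W4)]+W5), W6
At step 2 the group reduced is parallel.

Answer: parallel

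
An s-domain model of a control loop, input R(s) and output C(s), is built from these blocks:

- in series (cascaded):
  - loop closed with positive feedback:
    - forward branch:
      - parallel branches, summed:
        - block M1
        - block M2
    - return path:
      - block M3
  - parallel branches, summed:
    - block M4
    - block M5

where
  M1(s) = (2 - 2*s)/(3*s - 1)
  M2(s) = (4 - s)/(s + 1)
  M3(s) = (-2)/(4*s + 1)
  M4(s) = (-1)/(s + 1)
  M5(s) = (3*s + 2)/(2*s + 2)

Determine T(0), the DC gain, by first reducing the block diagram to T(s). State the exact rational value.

The answer is 0.

Reasoning:
Step 1 - combine M1, M2 in parallel: (-5*s^2 + 13*s - 2)/(3*s^2 + 2*s - 1)
Step 2 - collapse the loop ((M1+M2) forward, M3 return): (-20*s^3 + 47*s^2 + 5*s - 2)/(12*s^3 + s^2 + 24*s - 5)
Step 3 - add M4, M5 (parallel): (3*s)/(2*s + 2)
Step 4 - series reduction of [(M1+M2)/(1-(M1+M2)*M3)], (M4+M5): (-60*s^4 + 141*s^3 + 15*s^2 - 6*s)/(24*s^4 + 26*s^3 + 50*s^2 + 38*s - 10)
That last expression is T(s); at s = 0 only the constant terms survive, so T(0) = 0/(-10) = 0.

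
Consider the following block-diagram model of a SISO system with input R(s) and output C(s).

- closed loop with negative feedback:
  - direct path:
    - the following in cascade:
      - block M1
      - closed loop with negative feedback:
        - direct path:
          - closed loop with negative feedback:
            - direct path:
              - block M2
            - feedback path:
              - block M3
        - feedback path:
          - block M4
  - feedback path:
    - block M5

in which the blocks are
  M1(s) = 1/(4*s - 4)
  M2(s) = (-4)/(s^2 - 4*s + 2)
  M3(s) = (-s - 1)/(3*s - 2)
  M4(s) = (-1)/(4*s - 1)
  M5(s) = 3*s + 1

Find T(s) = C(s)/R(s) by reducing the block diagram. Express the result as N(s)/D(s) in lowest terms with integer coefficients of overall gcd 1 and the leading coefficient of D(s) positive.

First reduce the diagram to T(s).

Step 1. collapse the loop (M2 forward, M3 return) = (8 - 12*s)/(3*s^3 - 14*s^2 + 18*s)
Step 2. reduce the feedback loop with forward [M2/(1+M2*M3)] and return M4 = (-48*s^2 + 44*s - 8)/(12*s^4 - 59*s^3 + 86*s^2 - 6*s - 8)
Step 3. reduce the series chain M1, [[M2/(1+M2*M3)]/(1+[M2/(1+M2*M3)]*M4)] = (-12*s^2 + 11*s - 2)/(12*s^5 - 71*s^4 + 145*s^3 - 92*s^2 - 2*s + 8)
Step 4. feedback reduction of (M1*[[M2/(1+M2*M3)]/(1+[M2/(1+M2*M3)]*M4)]), M5: this yields T(s), and no further normalization is needed

Answer: (-12*s^2 + 11*s - 2)/(12*s^5 - 71*s^4 + 109*s^3 - 71*s^2 + 3*s + 6)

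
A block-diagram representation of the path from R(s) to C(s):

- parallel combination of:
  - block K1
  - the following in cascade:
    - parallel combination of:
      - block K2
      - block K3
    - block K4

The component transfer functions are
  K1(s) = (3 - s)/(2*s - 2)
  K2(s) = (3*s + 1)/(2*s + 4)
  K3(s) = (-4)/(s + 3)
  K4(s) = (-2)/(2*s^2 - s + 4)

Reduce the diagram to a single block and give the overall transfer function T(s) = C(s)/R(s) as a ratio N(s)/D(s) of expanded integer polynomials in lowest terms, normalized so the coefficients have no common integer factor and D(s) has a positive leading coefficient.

Reducing step by step:

[1] parallel reduction of K2, K3: (3*s^2 + 2*s - 13)/(2*s^2 + 10*s + 12)
[2] combine (K2+K3), K4 in series: (-3*s^2 - 2*s + 13)/(2*s^4 + 9*s^3 + 11*s^2 + 14*s + 24)
[3] parallel reduction of K1, ((K2+K3)*K4); the result is T(s) itself (integer coefficients, no common factor, positive leading denominator coefficient)

Answer: (-2*s^5 - 3*s^4 + 10*s^3 + 21*s^2 + 48*s + 46)/(4*s^5 + 14*s^4 + 4*s^3 + 6*s^2 + 20*s - 48)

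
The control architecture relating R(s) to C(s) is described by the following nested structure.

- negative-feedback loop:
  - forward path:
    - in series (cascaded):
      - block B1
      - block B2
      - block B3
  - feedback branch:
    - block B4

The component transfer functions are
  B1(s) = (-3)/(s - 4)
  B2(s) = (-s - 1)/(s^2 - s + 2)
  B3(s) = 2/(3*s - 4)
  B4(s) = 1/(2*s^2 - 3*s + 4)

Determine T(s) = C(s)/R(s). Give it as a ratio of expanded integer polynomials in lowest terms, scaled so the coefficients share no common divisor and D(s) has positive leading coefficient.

Reducing step by step:

1. multiply B1, B2, B3 (series): (6*s + 6)/(3*s^4 - 19*s^3 + 38*s^2 - 48*s + 32)
2. collapse the loop ((B1*B2*B3) forward, B4 return), which is the overall transfer function T(s) = C(s)/R(s) in lowest terms

Answer: (12*s^3 - 6*s^2 + 6*s + 24)/(6*s^6 - 47*s^5 + 145*s^4 - 286*s^3 + 360*s^2 - 282*s + 134)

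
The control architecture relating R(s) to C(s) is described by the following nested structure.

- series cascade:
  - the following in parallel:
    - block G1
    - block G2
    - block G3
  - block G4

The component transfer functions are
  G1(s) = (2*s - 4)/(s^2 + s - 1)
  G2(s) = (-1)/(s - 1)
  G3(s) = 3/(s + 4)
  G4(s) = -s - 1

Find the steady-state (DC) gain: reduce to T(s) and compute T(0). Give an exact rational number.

Step 1: sum the parallel branches G1, G2, G3; result (4*s^3 - 3*s^2 - 29*s + 23)/(s^4 + 4*s^3 - 2*s^2 - 7*s + 4)
Step 2: multiply (G1+G2+G3), G4 (series); result (-4*s^4 - s^3 + 32*s^2 + 6*s - 23)/(s^4 + 4*s^3 - 2*s^2 - 7*s + 4)
Step 2 gives the overall T(s). Then T(0) = -23/4.

Final answer: -23/4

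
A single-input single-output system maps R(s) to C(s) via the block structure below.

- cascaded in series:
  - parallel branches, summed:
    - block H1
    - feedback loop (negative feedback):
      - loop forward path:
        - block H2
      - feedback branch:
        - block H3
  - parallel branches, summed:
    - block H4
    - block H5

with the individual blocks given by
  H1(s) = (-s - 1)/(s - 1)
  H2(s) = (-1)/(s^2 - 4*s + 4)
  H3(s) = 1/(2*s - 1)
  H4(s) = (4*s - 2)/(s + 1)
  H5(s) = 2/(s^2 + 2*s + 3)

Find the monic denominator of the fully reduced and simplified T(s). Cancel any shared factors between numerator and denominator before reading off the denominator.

First reduce the diagram to T(s).

1. reduce the feedback loop with forward H2 and return H3, giving (1 - 2*s)/(2*s^3 - 9*s^2 + 12*s - 5)
2. combine H1, [H2/(1+H2*H3)] in parallel, giving (-2*s^3 + 5*s^2 - 4)/(2*s^3 - 9*s^2 + 12*s - 5)
3. sum the parallel branches H4, H5, giving (4*s^3 + 6*s^2 + 10*s - 4)/(s^3 + 3*s^2 + 5*s + 3)
4. series reduction of (H1+[H2/(1+H2*H3)]), (H4+H5), giving (-8*s^6 + 8*s^5 + 10*s^4 + 42*s^3 - 44*s^2 - 40*s + 16)/(2*s^6 - 3*s^5 - 5*s^4 - 8*s^3 + 18*s^2 + 11*s - 15)
That last expression is T(s), already simplified. Scaling its denominator by 1/2 (the reciprocal of the leading coefficient) yields the monic denominator.

Answer: s^6 - 3*s^5/2 - 5*s^4/2 - 4*s^3 + 9*s^2 + 11*s/2 - 15/2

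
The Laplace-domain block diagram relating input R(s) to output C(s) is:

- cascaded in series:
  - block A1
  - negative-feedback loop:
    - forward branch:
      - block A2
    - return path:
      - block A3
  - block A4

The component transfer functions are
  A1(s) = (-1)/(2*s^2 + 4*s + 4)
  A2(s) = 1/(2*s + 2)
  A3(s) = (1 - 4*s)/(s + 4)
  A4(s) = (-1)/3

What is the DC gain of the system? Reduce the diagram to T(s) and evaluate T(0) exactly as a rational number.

Step 1. apply the feedback formula to A2, A3; result (s + 4)/(2*s^2 + 6*s + 9)
Step 2. cascade A1, [A2/(1+A2*A3)], A4; result (s + 4)/(12*s^4 + 60*s^3 + 150*s^2 + 180*s + 108)
That last expression is T(s); at s = 0 only the constant terms survive, so T(0) = 4/108 = 1/27.

Therefore the answer is 1/27.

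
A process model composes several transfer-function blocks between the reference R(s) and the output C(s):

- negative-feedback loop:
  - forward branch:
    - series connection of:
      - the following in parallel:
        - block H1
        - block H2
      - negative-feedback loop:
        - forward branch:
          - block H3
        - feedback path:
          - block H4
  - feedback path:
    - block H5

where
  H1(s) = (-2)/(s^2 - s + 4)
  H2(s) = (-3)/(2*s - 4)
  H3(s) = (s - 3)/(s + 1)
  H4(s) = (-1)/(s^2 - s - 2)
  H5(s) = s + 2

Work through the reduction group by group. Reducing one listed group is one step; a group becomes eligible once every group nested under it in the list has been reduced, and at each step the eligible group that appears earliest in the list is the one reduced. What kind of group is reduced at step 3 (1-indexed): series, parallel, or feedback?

Reducing step by step:

(1) sum the parallel branches H1, H2
(2) close the feedback loop around H3, H4
(3) multiply (H1+H2), [H3/(1+H3*H4)] (series)
(4) apply the feedback formula to ((H1+H2)*[H3/(1+H3*H4)]), H5
Step 3 collapses a series group.

Answer: series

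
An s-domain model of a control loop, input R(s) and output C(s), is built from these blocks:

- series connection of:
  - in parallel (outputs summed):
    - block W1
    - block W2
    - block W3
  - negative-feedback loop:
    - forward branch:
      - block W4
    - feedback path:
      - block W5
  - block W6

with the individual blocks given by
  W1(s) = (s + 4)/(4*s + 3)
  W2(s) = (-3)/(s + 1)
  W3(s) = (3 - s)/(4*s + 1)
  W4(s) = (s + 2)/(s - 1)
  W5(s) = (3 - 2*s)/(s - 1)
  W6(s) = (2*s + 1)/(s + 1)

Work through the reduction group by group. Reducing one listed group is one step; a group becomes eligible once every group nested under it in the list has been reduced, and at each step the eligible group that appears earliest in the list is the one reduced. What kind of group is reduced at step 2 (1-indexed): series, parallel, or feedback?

Step 1 - sum the parallel branches W1, W2, W3
Step 2 - collapse the loop (W4 forward, W5 return)
Step 3 - cascade (W1+W2+W3), [W4/(1+W4*W5)], W6
Step 2 collapses a feedback group.

Final answer: feedback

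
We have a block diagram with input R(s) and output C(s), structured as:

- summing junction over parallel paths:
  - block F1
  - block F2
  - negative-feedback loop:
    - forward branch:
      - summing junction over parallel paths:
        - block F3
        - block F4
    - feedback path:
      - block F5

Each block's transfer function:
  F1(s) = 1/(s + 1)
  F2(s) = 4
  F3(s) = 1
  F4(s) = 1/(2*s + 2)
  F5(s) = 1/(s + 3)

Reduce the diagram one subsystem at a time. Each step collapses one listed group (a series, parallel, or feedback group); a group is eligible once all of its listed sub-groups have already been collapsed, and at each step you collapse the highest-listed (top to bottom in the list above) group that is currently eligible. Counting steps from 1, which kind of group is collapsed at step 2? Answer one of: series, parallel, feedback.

Step 1: sum the parallel branches F3, F4
Step 2: reduce the feedback loop with forward (F3+F4) and return F5
Step 3: add F1, F2, [(F3+F4)/(1+(F3+F4)*F5)] (parallel)
The group at step 2 is a feedback group.

Hence the answer: feedback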